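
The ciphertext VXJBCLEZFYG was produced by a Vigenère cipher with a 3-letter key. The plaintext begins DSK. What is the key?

SFZ

Subtract each crib letter from the matching ciphertext letter (mod 26):
V(21)−D(3)=18 → S
X(23)−S(18)=5 → F
J(9)−K(10)=-1≡25 → Z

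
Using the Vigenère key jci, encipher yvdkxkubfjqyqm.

Repeat the key across the message: jcijcijcijcijc
y(24)+j(9): 33≡7 → h
v(21)+c(2): 23 → x
d(3)+i(8): 11 → l
k(10)+j(9): 19 → t
x(23)+c(2): 25 → z
k(10)+i(8): 18 → s
u(20)+j(9): 29≡3 → d
b(1)+c(2): 3 → d
f(5)+i(8): 13 → n
j(9)+j(9): 18 → s
q(16)+c(2): 18 → s
y(24)+i(8): 32≡6 → g
q(16)+j(9): 25 → z
m(12)+c(2): 14 → o

hxltzsddnssgzo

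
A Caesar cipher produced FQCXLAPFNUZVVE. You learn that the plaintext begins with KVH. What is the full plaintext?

KVHCQFUKSZEAAJ

From the crib: F(5)−K(10)=-5≡21, so the shift is 21.
Subtract 21 from each ciphertext letter:
F(5): 5−21=-16≡10 → K
Q(16): 16−21=-5≡21 → V
C(2): 2−21=-19≡7 → H
X(23): 23−21=2 → C
L(11): 11−21=-10≡16 → Q
A(0): 0−21=-21≡5 → F
P(15): 15−21=-6≡20 → U
F(5): 5−21=-16≡10 → K
N(13): 13−21=-8≡18 → S
U(20): 20−21=-1≡25 → Z
Z(25): 25−21=4 → E
V(21): 21−21=0 → A
V(21): 21−21=0 → A
E(4): 4−21=-17≡9 → J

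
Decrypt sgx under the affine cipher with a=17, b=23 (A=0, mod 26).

The inverse of 17 mod 26 is 23, since 17·23=391≡1. Apply D(y)=23·(y−23) mod 26:
s(18): 23·(18−23)=-115≡15 → p
g(6): 23·(6−23)=-391≡25 → z
x(23): 23·(23−23)=0 → a

pza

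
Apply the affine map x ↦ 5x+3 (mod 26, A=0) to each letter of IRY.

RKT

I(8): 5·8+3=43≡17 → R
R(17): 5·17+3=88≡10 → K
Y(24): 5·24+3=123≡19 → T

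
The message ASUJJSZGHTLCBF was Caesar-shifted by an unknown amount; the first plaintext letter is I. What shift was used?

From the crib: A(0)−I(8)=-8≡18, so the shift is 18.

18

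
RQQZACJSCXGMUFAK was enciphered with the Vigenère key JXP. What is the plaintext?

ITBQDNAVNOJXLILB

Repeat the key across the ciphertext: JXPJXPJXPJXPJXPJ
R(17)−J(9): 8 → I
Q(16)−X(23): -7≡19 → T
Q(16)−P(15): 1 → B
Z(25)−J(9): 16 → Q
A(0)−X(23): -23≡3 → D
C(2)−P(15): -13≡13 → N
J(9)−J(9): 0 → A
S(18)−X(23): -5≡21 → V
C(2)−P(15): -13≡13 → N
X(23)−J(9): 14 → O
G(6)−X(23): -17≡9 → J
M(12)−P(15): -3≡23 → X
U(20)−J(9): 11 → L
F(5)−X(23): -18≡8 → I
A(0)−P(15): -15≡11 → L
K(10)−J(9): 1 → B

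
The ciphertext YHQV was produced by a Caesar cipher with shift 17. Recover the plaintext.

Y(24): 24−17=7 → H
H(7): 7−17=-10≡16 → Q
Q(16): 16−17=-1≡25 → Z
V(21): 21−17=4 → E

HQZE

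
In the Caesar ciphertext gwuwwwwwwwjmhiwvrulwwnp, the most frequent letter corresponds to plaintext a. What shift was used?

The most frequent ciphertext letter is w (appears 11 times).
w is position 22; a is position 0.
Shift = 22.

22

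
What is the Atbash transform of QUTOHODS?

Q(16) → J(9)
U(20) → F(5)
T(19) → G(6)
O(14) → L(11)
H(7) → S(18)
O(14) → L(11)
D(3) → W(22)
S(18) → H(7)

JFGLSLWH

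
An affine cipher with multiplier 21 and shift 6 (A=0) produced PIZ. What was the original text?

TKR

The inverse of 21 mod 26 is 5, since 21·5=105≡1. Apply D(y)=5·(y−6) mod 26:
P(15): 5·(15−6)=45≡19 → T
I(8): 5·(8−6)=10 → K
Z(25): 5·(25−6)=95≡17 → R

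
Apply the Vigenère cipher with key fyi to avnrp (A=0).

ftvwn

Repeat the key across the message: fyify
a(0)+f(5): 5 → f
v(21)+y(24): 45≡19 → t
n(13)+i(8): 21 → v
r(17)+f(5): 22 → w
p(15)+y(24): 39≡13 → n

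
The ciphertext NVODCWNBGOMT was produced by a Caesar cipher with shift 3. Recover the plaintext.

KSLAZTKYDLJQ

N(13): 13−3=10 → K
V(21): 21−3=18 → S
O(14): 14−3=11 → L
D(3): 3−3=0 → A
C(2): 2−3=-1≡25 → Z
W(22): 22−3=19 → T
N(13): 13−3=10 → K
B(1): 1−3=-2≡24 → Y
G(6): 6−3=3 → D
O(14): 14−3=11 → L
M(12): 12−3=9 → J
T(19): 19−3=16 → Q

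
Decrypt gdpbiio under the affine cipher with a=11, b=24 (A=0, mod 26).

wrlfiis

The inverse of 11 mod 26 is 19, since 11·19=209≡1. Apply D(y)=19·(y−24) mod 26:
g(6): 19·(6−24)=-342≡22 → w
d(3): 19·(3−24)=-399≡17 → r
p(15): 19·(15−24)=-171≡11 → l
b(1): 19·(1−24)=-437≡5 → f
i(8): 19·(8−24)=-304≡8 → i
i(8): 19·(8−24)=-304≡8 → i
o(14): 19·(14−24)=-190≡18 → s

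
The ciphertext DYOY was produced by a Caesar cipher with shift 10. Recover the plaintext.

TOEO

D(3): 3−10=-7≡19 → T
Y(24): 24−10=14 → O
O(14): 14−10=4 → E
Y(24): 24−10=14 → O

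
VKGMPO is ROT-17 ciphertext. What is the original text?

ETPVYX

V(21): 21−17=4 → E
K(10): 10−17=-7≡19 → T
G(6): 6−17=-11≡15 → P
M(12): 12−17=-5≡21 → V
P(15): 15−17=-2≡24 → Y
O(14): 14−17=-3≡23 → X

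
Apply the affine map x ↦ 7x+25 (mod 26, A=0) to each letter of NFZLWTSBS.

N(13): 7·13+25=116≡12 → M
F(5): 7·5+25=60≡8 → I
Z(25): 7·25+25=200≡18 → S
L(11): 7·11+25=102≡24 → Y
W(22): 7·22+25=179≡23 → X
T(19): 7·19+25=158≡2 → C
S(18): 7·18+25=151≡21 → V
B(1): 7·1+25=32≡6 → G
S(18): 7·18+25=151≡21 → V

MISYXCVGV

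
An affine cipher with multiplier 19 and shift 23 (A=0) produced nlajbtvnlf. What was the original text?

uyhcsieuyk

The inverse of 19 mod 26 is 11, since 19·11=209≡1. Apply D(y)=11·(y−23) mod 26:
n(13): 11·(13−23)=-110≡20 → u
l(11): 11·(11−23)=-132≡24 → y
a(0): 11·(0−23)=-253≡7 → h
j(9): 11·(9−23)=-154≡2 → c
b(1): 11·(1−23)=-242≡18 → s
t(19): 11·(19−23)=-44≡8 → i
v(21): 11·(21−23)=-22≡4 → e
n(13): 11·(13−23)=-110≡20 → u
l(11): 11·(11−23)=-132≡24 → y
f(5): 11·(5−23)=-198≡10 → k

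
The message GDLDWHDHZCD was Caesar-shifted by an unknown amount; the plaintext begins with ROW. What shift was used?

15

From the crib: G(6)−R(17)=-11≡15, so the shift is 15.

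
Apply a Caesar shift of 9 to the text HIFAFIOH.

H(7): 7+9=16 → Q
I(8): 8+9=17 → R
F(5): 5+9=14 → O
A(0): 0+9=9 → J
F(5): 5+9=14 → O
I(8): 8+9=17 → R
O(14): 14+9=23 → X
H(7): 7+9=16 → Q

QROJORXQ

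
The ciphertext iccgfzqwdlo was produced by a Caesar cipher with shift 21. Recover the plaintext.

nhhlkevbiqt

i(8): 8−21=-13≡13 → n
c(2): 2−21=-19≡7 → h
c(2): 2−21=-19≡7 → h
g(6): 6−21=-15≡11 → l
f(5): 5−21=-16≡10 → k
z(25): 25−21=4 → e
q(16): 16−21=-5≡21 → v
w(22): 22−21=1 → b
d(3): 3−21=-18≡8 → i
l(11): 11−21=-10≡16 → q
o(14): 14−21=-7≡19 → t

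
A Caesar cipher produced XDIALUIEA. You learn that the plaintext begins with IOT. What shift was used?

From the crib: X(23)−I(8)=15, so the shift is 15.

15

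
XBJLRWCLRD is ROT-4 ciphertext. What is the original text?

TXFHNSYHNZ

X(23): 23−4=19 → T
B(1): 1−4=-3≡23 → X
J(9): 9−4=5 → F
L(11): 11−4=7 → H
R(17): 17−4=13 → N
W(22): 22−4=18 → S
C(2): 2−4=-2≡24 → Y
L(11): 11−4=7 → H
R(17): 17−4=13 → N
D(3): 3−4=-1≡25 → Z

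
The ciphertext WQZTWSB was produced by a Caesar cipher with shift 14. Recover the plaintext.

ICLFIEN

W(22): 22−14=8 → I
Q(16): 16−14=2 → C
Z(25): 25−14=11 → L
T(19): 19−14=5 → F
W(22): 22−14=8 → I
S(18): 18−14=4 → E
B(1): 1−14=-13≡13 → N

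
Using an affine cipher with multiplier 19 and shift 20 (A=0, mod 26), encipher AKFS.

A(0): 19·0+20=20 → U
K(10): 19·10+20=210≡2 → C
F(5): 19·5+20=115≡11 → L
S(18): 19·18+20=362≡24 → Y

UCLY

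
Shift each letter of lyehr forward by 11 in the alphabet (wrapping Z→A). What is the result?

l(11): 11+11=22 → w
y(24): 24+11=35≡9 → j
e(4): 4+11=15 → p
h(7): 7+11=18 → s
r(17): 17+11=28≡2 → c

wjpsc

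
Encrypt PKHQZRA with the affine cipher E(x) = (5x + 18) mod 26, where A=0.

P(15): 5·15+18=93≡15 → P
K(10): 5·10+18=68≡16 → Q
H(7): 5·7+18=53≡1 → B
Q(16): 5·16+18=98≡20 → U
Z(25): 5·25+18=143≡13 → N
R(17): 5·17+18=103≡25 → Z
A(0): 5·0+18=18 → S

PQBUNZS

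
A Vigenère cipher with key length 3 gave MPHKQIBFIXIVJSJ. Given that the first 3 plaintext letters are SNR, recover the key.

UCQ

Subtract each crib letter from the matching ciphertext letter (mod 26):
M(12)−S(18)=-6≡20 → U
P(15)−N(13)=2 → C
H(7)−R(17)=-10≡16 → Q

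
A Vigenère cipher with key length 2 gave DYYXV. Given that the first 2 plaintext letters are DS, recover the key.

Subtract each crib letter from the matching ciphertext letter (mod 26):
D(3)−D(3)=0 → A
Y(24)−S(18)=6 → G

AG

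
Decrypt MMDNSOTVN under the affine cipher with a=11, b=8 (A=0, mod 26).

The inverse of 11 mod 26 is 19, since 11·19=209≡1. Apply D(y)=19·(y−8) mod 26:
M(12): 19·(12−8)=76≡24 → Y
M(12): 19·(12−8)=76≡24 → Y
D(3): 19·(3−8)=-95≡9 → J
N(13): 19·(13−8)=95≡17 → R
S(18): 19·(18−8)=190≡8 → I
O(14): 19·(14−8)=114≡10 → K
T(19): 19·(19−8)=209≡1 → B
V(21): 19·(21−8)=247≡13 → N
N(13): 19·(13−8)=95≡17 → R

YYJRIKBNR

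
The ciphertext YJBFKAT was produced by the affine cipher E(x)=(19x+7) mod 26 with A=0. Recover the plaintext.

FWMEHBC

The inverse of 19 mod 26 is 11, since 19·11=209≡1. Apply D(y)=11·(y−7) mod 26:
Y(24): 11·(24−7)=187≡5 → F
J(9): 11·(9−7)=22 → W
B(1): 11·(1−7)=-66≡12 → M
F(5): 11·(5−7)=-22≡4 → E
K(10): 11·(10−7)=33≡7 → H
A(0): 11·(0−7)=-77≡1 → B
T(19): 11·(19−7)=132≡2 → C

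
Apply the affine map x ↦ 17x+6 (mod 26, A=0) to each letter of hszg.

h(7): 17·7+6=125≡21 → v
s(18): 17·18+6=312≡0 → a
z(25): 17·25+6=431≡15 → p
g(6): 17·6+6=108≡4 → e

vape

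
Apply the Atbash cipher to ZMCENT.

ANXVMG

Z(25) → A(0)
M(12) → N(13)
C(2) → X(23)
E(4) → V(21)
N(13) → M(12)
T(19) → G(6)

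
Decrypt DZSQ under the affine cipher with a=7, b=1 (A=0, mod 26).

The inverse of 7 mod 26 is 15, since 7·15=105≡1. Apply D(y)=15·(y−1) mod 26:
D(3): 15·(3−1)=30≡4 → E
Z(25): 15·(25−1)=360≡22 → W
S(18): 15·(18−1)=255≡21 → V
Q(16): 15·(16−1)=225≡17 → R

EWVR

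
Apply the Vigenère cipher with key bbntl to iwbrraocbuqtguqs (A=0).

jxokcbppufrutnbt

Repeat the key across the message: bbntlbbntlbbntlb
i(8)+b(1): 9 → j
w(22)+b(1): 23 → x
b(1)+n(13): 14 → o
r(17)+t(19): 36≡10 → k
r(17)+l(11): 28≡2 → c
a(0)+b(1): 1 → b
o(14)+b(1): 15 → p
c(2)+n(13): 15 → p
b(1)+t(19): 20 → u
u(20)+l(11): 31≡5 → f
q(16)+b(1): 17 → r
t(19)+b(1): 20 → u
g(6)+n(13): 19 → t
u(20)+t(19): 39≡13 → n
q(16)+l(11): 27≡1 → b
s(18)+b(1): 19 → t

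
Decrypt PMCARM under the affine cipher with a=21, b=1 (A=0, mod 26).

The inverse of 21 mod 26 is 5, since 21·5=105≡1. Apply D(y)=5·(y−1) mod 26:
P(15): 5·(15−1)=70≡18 → S
M(12): 5·(12−1)=55≡3 → D
C(2): 5·(2−1)=5 → F
A(0): 5·(0−1)=-5≡21 → V
R(17): 5·(17−1)=80≡2 → C
M(12): 5·(12−1)=55≡3 → D

SDFVCD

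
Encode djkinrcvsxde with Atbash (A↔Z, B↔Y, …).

d(3) → w(22)
j(9) → q(16)
k(10) → p(15)
i(8) → r(17)
n(13) → m(12)
r(17) → i(8)
c(2) → x(23)
v(21) → e(4)
s(18) → h(7)
x(23) → c(2)
d(3) → w(22)
e(4) → v(21)

wqprmixehcwv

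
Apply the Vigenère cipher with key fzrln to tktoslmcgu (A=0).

yjkzfqltrh

Repeat the key across the message: fzrlnfzrln
t(19)+f(5): 24 → y
k(10)+z(25): 35≡9 → j
t(19)+r(17): 36≡10 → k
o(14)+l(11): 25 → z
s(18)+n(13): 31≡5 → f
l(11)+f(5): 16 → q
m(12)+z(25): 37≡11 → l
c(2)+r(17): 19 → t
g(6)+l(11): 17 → r
u(20)+n(13): 33≡7 → h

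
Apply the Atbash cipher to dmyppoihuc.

wnbkklrsfx

d(3) → w(22)
m(12) → n(13)
y(24) → b(1)
p(15) → k(10)
p(15) → k(10)
o(14) → l(11)
i(8) → r(17)
h(7) → s(18)
u(20) → f(5)
c(2) → x(23)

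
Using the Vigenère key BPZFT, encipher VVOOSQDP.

WKNTLRSO

Repeat the key across the message: BPZFTBPZ
V(21)+B(1): 22 → W
V(21)+P(15): 36≡10 → K
O(14)+Z(25): 39≡13 → N
O(14)+F(5): 19 → T
S(18)+T(19): 37≡11 → L
Q(16)+B(1): 17 → R
D(3)+P(15): 18 → S
P(15)+Z(25): 40≡14 → O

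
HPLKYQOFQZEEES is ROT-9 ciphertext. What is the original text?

H(7): 7−9=-2≡24 → Y
P(15): 15−9=6 → G
L(11): 11−9=2 → C
K(10): 10−9=1 → B
Y(24): 24−9=15 → P
Q(16): 16−9=7 → H
O(14): 14−9=5 → F
F(5): 5−9=-4≡22 → W
Q(16): 16−9=7 → H
Z(25): 25−9=16 → Q
E(4): 4−9=-5≡21 → V
E(4): 4−9=-5≡21 → V
E(4): 4−9=-5≡21 → V
S(18): 18−9=9 → J

YGCBPHFWHQVVVJ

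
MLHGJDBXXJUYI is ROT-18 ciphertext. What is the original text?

M(12): 12−18=-6≡20 → U
L(11): 11−18=-7≡19 → T
H(7): 7−18=-11≡15 → P
G(6): 6−18=-12≡14 → O
J(9): 9−18=-9≡17 → R
D(3): 3−18=-15≡11 → L
B(1): 1−18=-17≡9 → J
X(23): 23−18=5 → F
X(23): 23−18=5 → F
J(9): 9−18=-9≡17 → R
U(20): 20−18=2 → C
Y(24): 24−18=6 → G
I(8): 8−18=-10≡16 → Q

UTPORLJFFRCGQ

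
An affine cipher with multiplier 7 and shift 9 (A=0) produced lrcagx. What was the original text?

eqzvhc

The inverse of 7 mod 26 is 15, since 7·15=105≡1. Apply D(y)=15·(y−9) mod 26:
l(11): 15·(11−9)=30≡4 → e
r(17): 15·(17−9)=120≡16 → q
c(2): 15·(2−9)=-105≡25 → z
a(0): 15·(0−9)=-135≡21 → v
g(6): 15·(6−9)=-45≡7 → h
x(23): 15·(23−9)=210≡2 → c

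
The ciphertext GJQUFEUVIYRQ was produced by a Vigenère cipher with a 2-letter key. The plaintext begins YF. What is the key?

IE

Subtract each crib letter from the matching ciphertext letter (mod 26):
G(6)−Y(24)=-18≡8 → I
J(9)−F(5)=4 → E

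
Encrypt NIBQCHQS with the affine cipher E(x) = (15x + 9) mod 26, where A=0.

N(13): 15·13+9=204≡22 → W
I(8): 15·8+9=129≡25 → Z
B(1): 15·1+9=24 → Y
Q(16): 15·16+9=249≡15 → P
C(2): 15·2+9=39≡13 → N
H(7): 15·7+9=114≡10 → K
Q(16): 15·16+9=249≡15 → P
S(18): 15·18+9=279≡19 → T

WZYPNKPT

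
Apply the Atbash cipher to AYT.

A(0) → Z(25)
Y(24) → B(1)
T(19) → G(6)

ZBG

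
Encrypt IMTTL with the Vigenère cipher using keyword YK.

Repeat the key across the message: YKYKY
I(8)+Y(24): 32≡6 → G
M(12)+K(10): 22 → W
T(19)+Y(24): 43≡17 → R
T(19)+K(10): 29≡3 → D
L(11)+Y(24): 35≡9 → J

GWRDJ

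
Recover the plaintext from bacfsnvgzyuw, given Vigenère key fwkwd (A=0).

wesjpizwdvpa

Repeat the key across the ciphertext: fwkwdfwkwdfw
b(1)−f(5): -4≡22 → w
a(0)−w(22): -22≡4 → e
c(2)−k(10): -8≡18 → s
f(5)−w(22): -17≡9 → j
s(18)−d(3): 15 → p
n(13)−f(5): 8 → i
v(21)−w(22): -1≡25 → z
g(6)−k(10): -4≡22 → w
z(25)−w(22): 3 → d
y(24)−d(3): 21 → v
u(20)−f(5): 15 → p
w(22)−w(22): 0 → a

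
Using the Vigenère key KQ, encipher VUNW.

Repeat the key across the message: KQKQ
V(21)+K(10): 31≡5 → F
U(20)+Q(16): 36≡10 → K
N(13)+K(10): 23 → X
W(22)+Q(16): 38≡12 → M

FKXM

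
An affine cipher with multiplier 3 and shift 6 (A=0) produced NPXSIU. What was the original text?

LDXESW

The inverse of 3 mod 26 is 9, since 3·9=27≡1. Apply D(y)=9·(y−6) mod 26:
N(13): 9·(13−6)=63≡11 → L
P(15): 9·(15−6)=81≡3 → D
X(23): 9·(23−6)=153≡23 → X
S(18): 9·(18−6)=108≡4 → E
I(8): 9·(8−6)=18 → S
U(20): 9·(20−6)=126≡22 → W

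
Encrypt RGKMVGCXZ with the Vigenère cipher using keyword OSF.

FYPANLQPE

Repeat the key across the message: OSFOSFOSF
R(17)+O(14): 31≡5 → F
G(6)+S(18): 24 → Y
K(10)+F(5): 15 → P
M(12)+O(14): 26≡0 → A
V(21)+S(18): 39≡13 → N
G(6)+F(5): 11 → L
C(2)+O(14): 16 → Q
X(23)+S(18): 41≡15 → P
Z(25)+F(5): 30≡4 → E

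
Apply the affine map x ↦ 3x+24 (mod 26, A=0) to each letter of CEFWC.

EKNME

C(2): 3·2+24=30≡4 → E
E(4): 3·4+24=36≡10 → K
F(5): 3·5+24=39≡13 → N
W(22): 3·22+24=90≡12 → M
C(2): 3·2+24=30≡4 → E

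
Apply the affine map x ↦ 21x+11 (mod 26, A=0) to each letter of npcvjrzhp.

n(13): 21·13+11=284≡24 → y
p(15): 21·15+11=326≡14 → o
c(2): 21·2+11=53≡1 → b
v(21): 21·21+11=452≡10 → k
j(9): 21·9+11=200≡18 → s
r(17): 21·17+11=368≡4 → e
z(25): 21·25+11=536≡16 → q
h(7): 21·7+11=158≡2 → c
p(15): 21·15+11=326≡14 → o

yobkseqco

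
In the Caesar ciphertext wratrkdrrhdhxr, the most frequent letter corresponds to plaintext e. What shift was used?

The most frequent ciphertext letter is r (appears 5 times).
r is position 17; e is position 4.
Shift = 13.

13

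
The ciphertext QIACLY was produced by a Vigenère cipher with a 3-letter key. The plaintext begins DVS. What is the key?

Subtract each crib letter from the matching ciphertext letter (mod 26):
Q(16)−D(3)=13 → N
I(8)−V(21)=-13≡13 → N
A(0)−S(18)=-18≡8 → I

NNI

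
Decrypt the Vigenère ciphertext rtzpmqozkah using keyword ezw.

Repeat the key across the ciphertext: ezwezwezwez
r(17)−e(4): 13 → n
t(19)−z(25): -6≡20 → u
z(25)−w(22): 3 → d
p(15)−e(4): 11 → l
m(12)−z(25): -13≡13 → n
q(16)−w(22): -6≡20 → u
o(14)−e(4): 10 → k
z(25)−z(25): 0 → a
k(10)−w(22): -12≡14 → o
a(0)−e(4): -4≡22 → w
h(7)−z(25): -18≡8 → i

nudlnukaowi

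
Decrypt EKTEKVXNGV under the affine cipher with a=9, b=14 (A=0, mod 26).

The inverse of 9 mod 26 is 3, since 9·3=27≡1. Apply D(y)=3·(y−14) mod 26:
E(4): 3·(4−14)=-30≡22 → W
K(10): 3·(10−14)=-12≡14 → O
T(19): 3·(19−14)=15 → P
E(4): 3·(4−14)=-30≡22 → W
K(10): 3·(10−14)=-12≡14 → O
V(21): 3·(21−14)=21 → V
X(23): 3·(23−14)=27≡1 → B
N(13): 3·(13−14)=-3≡23 → X
G(6): 3·(6−14)=-24≡2 → C
V(21): 3·(21−14)=21 → V

WOPWOVBXCV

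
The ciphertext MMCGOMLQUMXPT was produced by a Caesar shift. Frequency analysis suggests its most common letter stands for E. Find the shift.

The most frequent ciphertext letter is M (appears 4 times).
M is position 12; E is position 4.
Shift = 8.

8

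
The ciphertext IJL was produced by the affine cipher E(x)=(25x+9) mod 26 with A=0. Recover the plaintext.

The inverse of 25 mod 26 is 25, since 25·25=625≡1. Apply D(y)=25·(y−9) mod 26:
I(8): 25·(8−9)=-25≡1 → B
J(9): 25·(9−9)=0 → A
L(11): 25·(11−9)=50≡24 → Y

BAY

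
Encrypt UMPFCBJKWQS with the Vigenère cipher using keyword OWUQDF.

Repeat the key across the message: OWUQDFOWUQD
U(20)+O(14): 34≡8 → I
M(12)+W(22): 34≡8 → I
P(15)+U(20): 35≡9 → J
F(5)+Q(16): 21 → V
C(2)+D(3): 5 → F
B(1)+F(5): 6 → G
J(9)+O(14): 23 → X
K(10)+W(22): 32≡6 → G
W(22)+U(20): 42≡16 → Q
Q(16)+Q(16): 32≡6 → G
S(18)+D(3): 21 → V

IIJVFGXGQGV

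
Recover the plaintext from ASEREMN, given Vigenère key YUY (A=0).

CYGTKOP

Repeat the key across the ciphertext: YUYYUYY
A(0)−Y(24): -24≡2 → C
S(18)−U(20): -2≡24 → Y
E(4)−Y(24): -20≡6 → G
R(17)−Y(24): -7≡19 → T
E(4)−U(20): -16≡10 → K
M(12)−Y(24): -12≡14 → O
N(13)−Y(24): -11≡15 → P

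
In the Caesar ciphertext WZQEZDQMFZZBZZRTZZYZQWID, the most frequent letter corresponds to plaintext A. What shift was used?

The most frequent ciphertext letter is Z (appears 9 times).
Z is position 25; A is position 0.
Shift = 25.

25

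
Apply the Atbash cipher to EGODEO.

E(4) → V(21)
G(6) → T(19)
O(14) → L(11)
D(3) → W(22)
E(4) → V(21)
O(14) → L(11)

VTLWVL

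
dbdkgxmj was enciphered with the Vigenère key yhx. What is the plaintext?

Repeat the key across the ciphertext: yhxyhxyh
d(3)−y(24): -21≡5 → f
b(1)−h(7): -6≡20 → u
d(3)−x(23): -20≡6 → g
k(10)−y(24): -14≡12 → m
g(6)−h(7): -1≡25 → z
x(23)−x(23): 0 → a
m(12)−y(24): -12≡14 → o
j(9)−h(7): 2 → c

fugmzaoc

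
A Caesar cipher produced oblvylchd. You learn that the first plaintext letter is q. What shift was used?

24

From the crib: o(14)−q(16)=-2≡24, so the shift is 24.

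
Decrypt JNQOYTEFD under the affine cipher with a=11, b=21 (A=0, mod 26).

GEJXFOPIW

The inverse of 11 mod 26 is 19, since 11·19=209≡1. Apply D(y)=19·(y−21) mod 26:
J(9): 19·(9−21)=-228≡6 → G
N(13): 19·(13−21)=-152≡4 → E
Q(16): 19·(16−21)=-95≡9 → J
O(14): 19·(14−21)=-133≡23 → X
Y(24): 19·(24−21)=57≡5 → F
T(19): 19·(19−21)=-38≡14 → O
E(4): 19·(4−21)=-323≡15 → P
F(5): 19·(5−21)=-304≡8 → I
D(3): 19·(3−21)=-342≡22 → W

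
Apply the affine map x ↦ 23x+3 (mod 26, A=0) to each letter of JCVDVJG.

CXSUSCL

J(9): 23·9+3=210≡2 → C
C(2): 23·2+3=49≡23 → X
V(21): 23·21+3=486≡18 → S
D(3): 23·3+3=72≡20 → U
V(21): 23·21+3=486≡18 → S
J(9): 23·9+3=210≡2 → C
G(6): 23·6+3=141≡11 → L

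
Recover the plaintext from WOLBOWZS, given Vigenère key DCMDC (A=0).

TMZYMTXG

Repeat the key across the ciphertext: DCMDCDCM
W(22)−D(3): 19 → T
O(14)−C(2): 12 → M
L(11)−M(12): -1≡25 → Z
B(1)−D(3): -2≡24 → Y
O(14)−C(2): 12 → M
W(22)−D(3): 19 → T
Z(25)−C(2): 23 → X
S(18)−M(12): 6 → G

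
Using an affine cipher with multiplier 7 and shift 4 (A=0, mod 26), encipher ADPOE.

A(0): 7·0+4=4 → E
D(3): 7·3+4=25 → Z
P(15): 7·15+4=109≡5 → F
O(14): 7·14+4=102≡24 → Y
E(4): 7·4+4=32≡6 → G

EZFYG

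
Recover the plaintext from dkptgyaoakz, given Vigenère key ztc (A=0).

Repeat the key across the ciphertext: ztcztcztczt
d(3)−z(25): -22≡4 → e
k(10)−t(19): -9≡17 → r
p(15)−c(2): 13 → n
t(19)−z(25): -6≡20 → u
g(6)−t(19): -13≡13 → n
y(24)−c(2): 22 → w
a(0)−z(25): -25≡1 → b
o(14)−t(19): -5≡21 → v
a(0)−c(2): -2≡24 → y
k(10)−z(25): -15≡11 → l
z(25)−t(19): 6 → g

ernunwbvylg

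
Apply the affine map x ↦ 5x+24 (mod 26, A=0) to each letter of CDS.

C(2): 5·2+24=34≡8 → I
D(3): 5·3+24=39≡13 → N
S(18): 5·18+24=114≡10 → K

INK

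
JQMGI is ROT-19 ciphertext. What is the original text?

J(9): 9−19=-10≡16 → Q
Q(16): 16−19=-3≡23 → X
M(12): 12−19=-7≡19 → T
G(6): 6−19=-13≡13 → N
I(8): 8−19=-11≡15 → P

QXTNP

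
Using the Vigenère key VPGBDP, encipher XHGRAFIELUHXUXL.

Repeat the key across the message: VPGBDPVPGBDPVPG
X(23)+V(21): 44≡18 → S
H(7)+P(15): 22 → W
G(6)+G(6): 12 → M
R(17)+B(1): 18 → S
A(0)+D(3): 3 → D
F(5)+P(15): 20 → U
I(8)+V(21): 29≡3 → D
E(4)+P(15): 19 → T
L(11)+G(6): 17 → R
U(20)+B(1): 21 → V
H(7)+D(3): 10 → K
X(23)+P(15): 38≡12 → M
U(20)+V(21): 41≡15 → P
X(23)+P(15): 38≡12 → M
L(11)+G(6): 17 → R

SWMSDUDTRVKMPMR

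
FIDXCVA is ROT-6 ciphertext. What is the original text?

F(5): 5−6=-1≡25 → Z
I(8): 8−6=2 → C
D(3): 3−6=-3≡23 → X
X(23): 23−6=17 → R
C(2): 2−6=-4≡22 → W
V(21): 21−6=15 → P
A(0): 0−6=-6≡20 → U

ZCXRWPU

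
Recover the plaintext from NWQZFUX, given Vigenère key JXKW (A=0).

Repeat the key across the ciphertext: JXKWJXK
N(13)−J(9): 4 → E
W(22)−X(23): -1≡25 → Z
Q(16)−K(10): 6 → G
Z(25)−W(22): 3 → D
F(5)−J(9): -4≡22 → W
U(20)−X(23): -3≡23 → X
X(23)−K(10): 13 → N

EZGDWXN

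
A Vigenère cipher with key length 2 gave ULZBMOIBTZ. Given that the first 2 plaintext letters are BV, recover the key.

TQ

Subtract each crib letter from the matching ciphertext letter (mod 26):
U(20)−B(1)=19 → T
L(11)−V(21)=-10≡16 → Q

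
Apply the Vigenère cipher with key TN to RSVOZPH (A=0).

Repeat the key across the message: TNTNTNT
R(17)+T(19): 36≡10 → K
S(18)+N(13): 31≡5 → F
V(21)+T(19): 40≡14 → O
O(14)+N(13): 27≡1 → B
Z(25)+T(19): 44≡18 → S
P(15)+N(13): 28≡2 → C
H(7)+T(19): 26≡0 → A

KFOBSCA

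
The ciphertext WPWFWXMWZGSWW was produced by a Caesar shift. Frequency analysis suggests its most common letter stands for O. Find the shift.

8

The most frequent ciphertext letter is W (appears 6 times).
W is position 22; O is position 14.
Shift = 8.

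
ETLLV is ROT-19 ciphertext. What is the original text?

E(4): 4−19=-15≡11 → L
T(19): 19−19=0 → A
L(11): 11−19=-8≡18 → S
L(11): 11−19=-8≡18 → S
V(21): 21−19=2 → C

LASSC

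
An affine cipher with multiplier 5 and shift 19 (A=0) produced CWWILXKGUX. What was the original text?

The inverse of 5 mod 26 is 21, since 5·21=105≡1. Apply D(y)=21·(y−19) mod 26:
C(2): 21·(2−19)=-357≡7 → H
W(22): 21·(22−19)=63≡11 → L
W(22): 21·(22−19)=63≡11 → L
I(8): 21·(8−19)=-231≡3 → D
L(11): 21·(11−19)=-168≡14 → O
X(23): 21·(23−19)=84≡6 → G
K(10): 21·(10−19)=-189≡19 → T
G(6): 21·(6−19)=-273≡13 → N
U(20): 21·(20−19)=21 → V
X(23): 21·(23−19)=84≡6 → G

HLLDOGTNVG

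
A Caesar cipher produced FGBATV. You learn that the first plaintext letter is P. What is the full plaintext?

From the crib: F(5)−P(15)=-10≡16, so the shift is 16.
Subtract 16 from each ciphertext letter:
F(5): 5−16=-11≡15 → P
G(6): 6−16=-10≡16 → Q
B(1): 1−16=-15≡11 → L
A(0): 0−16=-16≡10 → K
T(19): 19−16=3 → D
V(21): 21−16=5 → F

PQLKDF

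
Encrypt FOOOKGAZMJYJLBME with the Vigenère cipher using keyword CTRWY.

Repeat the key across the message: CTRWYCTRWYCTRWYC
F(5)+C(2): 7 → H
O(14)+T(19): 33≡7 → H
O(14)+R(17): 31≡5 → F
O(14)+W(22): 36≡10 → K
K(10)+Y(24): 34≡8 → I
G(6)+C(2): 8 → I
A(0)+T(19): 19 → T
Z(25)+R(17): 42≡16 → Q
M(12)+W(22): 34≡8 → I
J(9)+Y(24): 33≡7 → H
Y(24)+C(2): 26≡0 → A
J(9)+T(19): 28≡2 → C
L(11)+R(17): 28≡2 → C
B(1)+W(22): 23 → X
M(12)+Y(24): 36≡10 → K
E(4)+C(2): 6 → G

HHFKIITQIHACCXKG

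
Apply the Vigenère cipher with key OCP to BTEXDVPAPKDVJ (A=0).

Repeat the key across the message: OCPOCPOCPOCPO
B(1)+O(14): 15 → P
T(19)+C(2): 21 → V
E(4)+P(15): 19 → T
X(23)+O(14): 37≡11 → L
D(3)+C(2): 5 → F
V(21)+P(15): 36≡10 → K
P(15)+O(14): 29≡3 → D
A(0)+C(2): 2 → C
P(15)+P(15): 30≡4 → E
K(10)+O(14): 24 → Y
D(3)+C(2): 5 → F
V(21)+P(15): 36≡10 → K
J(9)+O(14): 23 → X

PVTLFKDCEYFKX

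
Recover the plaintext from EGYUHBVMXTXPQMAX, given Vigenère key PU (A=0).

PMJASHGSIZIVBSLD

Repeat the key across the ciphertext: PUPUPUPUPUPUPUPU
E(4)−P(15): -11≡15 → P
G(6)−U(20): -14≡12 → M
Y(24)−P(15): 9 → J
U(20)−U(20): 0 → A
H(7)−P(15): -8≡18 → S
B(1)−U(20): -19≡7 → H
V(21)−P(15): 6 → G
M(12)−U(20): -8≡18 → S
X(23)−P(15): 8 → I
T(19)−U(20): -1≡25 → Z
X(23)−P(15): 8 → I
P(15)−U(20): -5≡21 → V
Q(16)−P(15): 1 → B
M(12)−U(20): -8≡18 → S
A(0)−P(15): -15≡11 → L
X(23)−U(20): 3 → D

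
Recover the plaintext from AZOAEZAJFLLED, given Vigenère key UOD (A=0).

GLLGQWGVCRXBJ

Repeat the key across the ciphertext: UODUODUODUODU
A(0)−U(20): -20≡6 → G
Z(25)−O(14): 11 → L
O(14)−D(3): 11 → L
A(0)−U(20): -20≡6 → G
E(4)−O(14): -10≡16 → Q
Z(25)−D(3): 22 → W
A(0)−U(20): -20≡6 → G
J(9)−O(14): -5≡21 → V
F(5)−D(3): 2 → C
L(11)−U(20): -9≡17 → R
L(11)−O(14): -3≡23 → X
E(4)−D(3): 1 → B
D(3)−U(20): -17≡9 → J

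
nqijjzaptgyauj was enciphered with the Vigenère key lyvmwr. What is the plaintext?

Repeat the key across the ciphertext: lyvmwrlyvmwrly
n(13)−l(11): 2 → c
q(16)−y(24): -8≡18 → s
i(8)−v(21): -13≡13 → n
j(9)−m(12): -3≡23 → x
j(9)−w(22): -13≡13 → n
z(25)−r(17): 8 → i
a(0)−l(11): -11≡15 → p
p(15)−y(24): -9≡17 → r
t(19)−v(21): -2≡24 → y
g(6)−m(12): -6≡20 → u
y(24)−w(22): 2 → c
a(0)−r(17): -17≡9 → j
u(20)−l(11): 9 → j
j(9)−y(24): -15≡11 → l

csnxnipryucjjl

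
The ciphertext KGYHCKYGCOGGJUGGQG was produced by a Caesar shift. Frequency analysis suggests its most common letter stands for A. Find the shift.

The most frequent ciphertext letter is G (appears 7 times).
G is position 6; A is position 0.
Shift = 6.

6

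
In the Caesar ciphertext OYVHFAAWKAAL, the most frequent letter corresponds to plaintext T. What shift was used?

The most frequent ciphertext letter is A (appears 4 times).
A is position 0; T is position 19.
Shift = -19≡7.

7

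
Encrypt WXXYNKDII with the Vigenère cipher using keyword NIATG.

JFXRTXLIB

Repeat the key across the message: NIATGNIAT
W(22)+N(13): 35≡9 → J
X(23)+I(8): 31≡5 → F
X(23)+A(0): 23 → X
Y(24)+T(19): 43≡17 → R
N(13)+G(6): 19 → T
K(10)+N(13): 23 → X
D(3)+I(8): 11 → L
I(8)+A(0): 8 → I
I(8)+T(19): 27≡1 → B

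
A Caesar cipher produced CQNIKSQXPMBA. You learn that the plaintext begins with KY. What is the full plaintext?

From the crib: C(2)−K(10)=-8≡18, so the shift is 18.
Subtract 18 from each ciphertext letter:
C(2): 2−18=-16≡10 → K
Q(16): 16−18=-2≡24 → Y
N(13): 13−18=-5≡21 → V
I(8): 8−18=-10≡16 → Q
K(10): 10−18=-8≡18 → S
S(18): 18−18=0 → A
Q(16): 16−18=-2≡24 → Y
X(23): 23−18=5 → F
P(15): 15−18=-3≡23 → X
M(12): 12−18=-6≡20 → U
B(1): 1−18=-17≡9 → J
A(0): 0−18=-18≡8 → I

KYVQSAYFXUJI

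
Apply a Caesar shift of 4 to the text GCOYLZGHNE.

KGSCPDKLRI

G(6): 6+4=10 → K
C(2): 2+4=6 → G
O(14): 14+4=18 → S
Y(24): 24+4=28≡2 → C
L(11): 11+4=15 → P
Z(25): 25+4=29≡3 → D
G(6): 6+4=10 → K
H(7): 7+4=11 → L
N(13): 13+4=17 → R
E(4): 4+4=8 → I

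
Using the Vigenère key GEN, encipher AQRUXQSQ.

GUEABDYU

Repeat the key across the message: GENGENGE
A(0)+G(6): 6 → G
Q(16)+E(4): 20 → U
R(17)+N(13): 30≡4 → E
U(20)+G(6): 26≡0 → A
X(23)+E(4): 27≡1 → B
Q(16)+N(13): 29≡3 → D
S(18)+G(6): 24 → Y
Q(16)+E(4): 20 → U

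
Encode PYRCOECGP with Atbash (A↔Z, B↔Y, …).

P(15) → K(10)
Y(24) → B(1)
R(17) → I(8)
C(2) → X(23)
O(14) → L(11)
E(4) → V(21)
C(2) → X(23)
G(6) → T(19)
P(15) → K(10)

KBIXLVXTK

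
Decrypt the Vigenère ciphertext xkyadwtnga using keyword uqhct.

durykcdgeh

Repeat the key across the ciphertext: uqhctuqhct
x(23)−u(20): 3 → d
k(10)−q(16): -6≡20 → u
y(24)−h(7): 17 → r
a(0)−c(2): -2≡24 → y
d(3)−t(19): -16≡10 → k
w(22)−u(20): 2 → c
t(19)−q(16): 3 → d
n(13)−h(7): 6 → g
g(6)−c(2): 4 → e
a(0)−t(19): -19≡7 → h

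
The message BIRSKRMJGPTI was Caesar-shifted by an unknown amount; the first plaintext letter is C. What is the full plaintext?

From the crib: B(1)−C(2)=-1≡25, so the shift is 25.
Subtract 25 from each ciphertext letter:
B(1): 1−25=-24≡2 → C
I(8): 8−25=-17≡9 → J
R(17): 17−25=-8≡18 → S
S(18): 18−25=-7≡19 → T
K(10): 10−25=-15≡11 → L
R(17): 17−25=-8≡18 → S
M(12): 12−25=-13≡13 → N
J(9): 9−25=-16≡10 → K
G(6): 6−25=-19≡7 → H
P(15): 15−25=-10≡16 → Q
T(19): 19−25=-6≡20 → U
I(8): 8−25=-17≡9 → J

CJSTLSNKHQUJ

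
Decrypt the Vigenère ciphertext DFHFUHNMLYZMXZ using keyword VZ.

IGMGZISNQZENCA

Repeat the key across the ciphertext: VZVZVZVZVZVZVZ
D(3)−V(21): -18≡8 → I
F(5)−Z(25): -20≡6 → G
H(7)−V(21): -14≡12 → M
F(5)−Z(25): -20≡6 → G
U(20)−V(21): -1≡25 → Z
H(7)−Z(25): -18≡8 → I
N(13)−V(21): -8≡18 → S
M(12)−Z(25): -13≡13 → N
L(11)−V(21): -10≡16 → Q
Y(24)−Z(25): -1≡25 → Z
Z(25)−V(21): 4 → E
M(12)−Z(25): -13≡13 → N
X(23)−V(21): 2 → C
Z(25)−Z(25): 0 → A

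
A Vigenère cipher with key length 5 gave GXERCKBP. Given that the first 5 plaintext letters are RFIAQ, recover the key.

PSWRM

Subtract each crib letter from the matching ciphertext letter (mod 26):
G(6)−R(17)=-11≡15 → P
X(23)−F(5)=18 → S
E(4)−I(8)=-4≡22 → W
R(17)−A(0)=17 → R
C(2)−Q(16)=-14≡12 → M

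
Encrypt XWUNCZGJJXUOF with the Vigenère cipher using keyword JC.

GYDPLBPLSZDQO

Repeat the key across the message: JCJCJCJCJCJCJ
X(23)+J(9): 32≡6 → G
W(22)+C(2): 24 → Y
U(20)+J(9): 29≡3 → D
N(13)+C(2): 15 → P
C(2)+J(9): 11 → L
Z(25)+C(2): 27≡1 → B
G(6)+J(9): 15 → P
J(9)+C(2): 11 → L
J(9)+J(9): 18 → S
X(23)+C(2): 25 → Z
U(20)+J(9): 29≡3 → D
O(14)+C(2): 16 → Q
F(5)+J(9): 14 → O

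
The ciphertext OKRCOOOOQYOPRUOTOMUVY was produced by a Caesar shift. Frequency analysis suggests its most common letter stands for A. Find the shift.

14

The most frequent ciphertext letter is O (appears 8 times).
O is position 14; A is position 0.
Shift = 14.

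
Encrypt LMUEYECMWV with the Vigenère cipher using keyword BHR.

Repeat the key across the message: BHRBHRBHRB
L(11)+B(1): 12 → M
M(12)+H(7): 19 → T
U(20)+R(17): 37≡11 → L
E(4)+B(1): 5 → F
Y(24)+H(7): 31≡5 → F
E(4)+R(17): 21 → V
C(2)+B(1): 3 → D
M(12)+H(7): 19 → T
W(22)+R(17): 39≡13 → N
V(21)+B(1): 22 → W

MTLFFVDTNW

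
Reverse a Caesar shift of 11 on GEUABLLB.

G(6): 6−11=-5≡21 → V
E(4): 4−11=-7≡19 → T
U(20): 20−11=9 → J
A(0): 0−11=-11≡15 → P
B(1): 1−11=-10≡16 → Q
L(11): 11−11=0 → A
L(11): 11−11=0 → A
B(1): 1−11=-10≡16 → Q

VTJPQAAQ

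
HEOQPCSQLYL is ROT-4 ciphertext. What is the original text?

H(7): 7−4=3 → D
E(4): 4−4=0 → A
O(14): 14−4=10 → K
Q(16): 16−4=12 → M
P(15): 15−4=11 → L
C(2): 2−4=-2≡24 → Y
S(18): 18−4=14 → O
Q(16): 16−4=12 → M
L(11): 11−4=7 → H
Y(24): 24−4=20 → U
L(11): 11−4=7 → H

DAKMLYOMHUH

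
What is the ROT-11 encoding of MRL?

M(12): 12+11=23 → X
R(17): 17+11=28≡2 → C
L(11): 11+11=22 → W

XCW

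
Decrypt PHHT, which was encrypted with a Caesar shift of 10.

P(15): 15−10=5 → F
H(7): 7−10=-3≡23 → X
H(7): 7−10=-3≡23 → X
T(19): 19−10=9 → J

FXXJ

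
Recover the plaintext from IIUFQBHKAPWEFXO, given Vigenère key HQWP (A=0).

BSYQJLLVTZAPYHS

Repeat the key across the ciphertext: HQWPHQWPHQWPHQW
I(8)−H(7): 1 → B
I(8)−Q(16): -8≡18 → S
U(20)−W(22): -2≡24 → Y
F(5)−P(15): -10≡16 → Q
Q(16)−H(7): 9 → J
B(1)−Q(16): -15≡11 → L
H(7)−W(22): -15≡11 → L
K(10)−P(15): -5≡21 → V
A(0)−H(7): -7≡19 → T
P(15)−Q(16): -1≡25 → Z
W(22)−W(22): 0 → A
E(4)−P(15): -11≡15 → P
F(5)−H(7): -2≡24 → Y
X(23)−Q(16): 7 → H
O(14)−W(22): -8≡18 → S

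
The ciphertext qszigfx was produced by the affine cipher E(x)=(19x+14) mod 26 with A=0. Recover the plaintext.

wsrmqfv

The inverse of 19 mod 26 is 11, since 19·11=209≡1. Apply D(y)=11·(y−14) mod 26:
q(16): 11·(16−14)=22 → w
s(18): 11·(18−14)=44≡18 → s
z(25): 11·(25−14)=121≡17 → r
i(8): 11·(8−14)=-66≡12 → m
g(6): 11·(6−14)=-88≡16 → q
f(5): 11·(5−14)=-99≡5 → f
x(23): 11·(23−14)=99≡21 → v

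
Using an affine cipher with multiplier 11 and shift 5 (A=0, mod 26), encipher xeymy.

yxjhj

x(23): 11·23+5=258≡24 → y
e(4): 11·4+5=49≡23 → x
y(24): 11·24+5=269≡9 → j
m(12): 11·12+5=137≡7 → h
y(24): 11·24+5=269≡9 → j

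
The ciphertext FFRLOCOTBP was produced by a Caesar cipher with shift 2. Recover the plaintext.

DDPJMAMRZN

F(5): 5−2=3 → D
F(5): 5−2=3 → D
R(17): 17−2=15 → P
L(11): 11−2=9 → J
O(14): 14−2=12 → M
C(2): 2−2=0 → A
O(14): 14−2=12 → M
T(19): 19−2=17 → R
B(1): 1−2=-1≡25 → Z
P(15): 15−2=13 → N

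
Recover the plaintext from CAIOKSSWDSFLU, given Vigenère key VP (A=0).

HLNZPDXHIDKWZ

Repeat the key across the ciphertext: VPVPVPVPVPVPV
C(2)−V(21): -19≡7 → H
A(0)−P(15): -15≡11 → L
I(8)−V(21): -13≡13 → N
O(14)−P(15): -1≡25 → Z
K(10)−V(21): -11≡15 → P
S(18)−P(15): 3 → D
S(18)−V(21): -3≡23 → X
W(22)−P(15): 7 → H
D(3)−V(21): -18≡8 → I
S(18)−P(15): 3 → D
F(5)−V(21): -16≡10 → K
L(11)−P(15): -4≡22 → W
U(20)−V(21): -1≡25 → Z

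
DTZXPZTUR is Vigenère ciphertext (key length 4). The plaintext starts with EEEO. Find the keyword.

Subtract each crib letter from the matching ciphertext letter (mod 26):
D(3)−E(4)=-1≡25 → Z
T(19)−E(4)=15 → P
Z(25)−E(4)=21 → V
X(23)−O(14)=9 → J

ZPVJ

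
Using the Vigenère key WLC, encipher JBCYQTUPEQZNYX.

FMEUBVQAGMKPUI

Repeat the key across the message: WLCWLCWLCWLCWL
J(9)+W(22): 31≡5 → F
B(1)+L(11): 12 → M
C(2)+C(2): 4 → E
Y(24)+W(22): 46≡20 → U
Q(16)+L(11): 27≡1 → B
T(19)+C(2): 21 → V
U(20)+W(22): 42≡16 → Q
P(15)+L(11): 26≡0 → A
E(4)+C(2): 6 → G
Q(16)+W(22): 38≡12 → M
Z(25)+L(11): 36≡10 → K
N(13)+C(2): 15 → P
Y(24)+W(22): 46≡20 → U
X(23)+L(11): 34≡8 → I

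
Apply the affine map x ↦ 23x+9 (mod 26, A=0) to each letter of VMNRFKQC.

YZWKUFND

V(21): 23·21+9=492≡24 → Y
M(12): 23·12+9=285≡25 → Z
N(13): 23·13+9=308≡22 → W
R(17): 23·17+9=400≡10 → K
F(5): 23·5+9=124≡20 → U
K(10): 23·10+9=239≡5 → F
Q(16): 23·16+9=377≡13 → N
C(2): 23·2+9=55≡3 → D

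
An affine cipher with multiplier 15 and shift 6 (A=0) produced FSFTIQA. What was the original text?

TGTNOSK

The inverse of 15 mod 26 is 7, since 15·7=105≡1. Apply D(y)=7·(y−6) mod 26:
F(5): 7·(5−6)=-7≡19 → T
S(18): 7·(18−6)=84≡6 → G
F(5): 7·(5−6)=-7≡19 → T
T(19): 7·(19−6)=91≡13 → N
I(8): 7·(8−6)=14 → O
Q(16): 7·(16−6)=70≡18 → S
A(0): 7·(0−6)=-42≡10 → K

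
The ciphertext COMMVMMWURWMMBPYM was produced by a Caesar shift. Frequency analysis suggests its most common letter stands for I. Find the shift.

4

The most frequent ciphertext letter is M (appears 7 times).
M is position 12; I is position 8.
Shift = 4.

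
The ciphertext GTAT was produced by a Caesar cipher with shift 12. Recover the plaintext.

UHOH

G(6): 6−12=-6≡20 → U
T(19): 19−12=7 → H
A(0): 0−12=-12≡14 → O
T(19): 19−12=7 → H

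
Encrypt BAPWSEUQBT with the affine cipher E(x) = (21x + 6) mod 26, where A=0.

B(1): 21·1+6=27≡1 → B
A(0): 21·0+6=6 → G
P(15): 21·15+6=321≡9 → J
W(22): 21·22+6=468≡0 → A
S(18): 21·18+6=384≡20 → U
E(4): 21·4+6=90≡12 → M
U(20): 21·20+6=426≡10 → K
Q(16): 21·16+6=342≡4 → E
B(1): 21·1+6=27≡1 → B
T(19): 21·19+6=405≡15 → P

BGJAUMKEBP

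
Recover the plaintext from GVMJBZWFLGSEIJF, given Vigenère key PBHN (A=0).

Repeat the key across the ciphertext: PBHNPBHNPBHNPBH
G(6)−P(15): -9≡17 → R
V(21)−B(1): 20 → U
M(12)−H(7): 5 → F
J(9)−N(13): -4≡22 → W
B(1)−P(15): -14≡12 → M
Z(25)−B(1): 24 → Y
W(22)−H(7): 15 → P
F(5)−N(13): -8≡18 → S
L(11)−P(15): -4≡22 → W
G(6)−B(1): 5 → F
S(18)−H(7): 11 → L
E(4)−N(13): -9≡17 → R
I(8)−P(15): -7≡19 → T
J(9)−B(1): 8 → I
F(5)−H(7): -2≡24 → Y

RUFWMYPSWFLRTIY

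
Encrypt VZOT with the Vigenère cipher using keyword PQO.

Repeat the key across the message: PQOP
V(21)+P(15): 36≡10 → K
Z(25)+Q(16): 41≡15 → P
O(14)+O(14): 28≡2 → C
T(19)+P(15): 34≡8 → I

KPCI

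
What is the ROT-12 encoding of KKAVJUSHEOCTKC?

K(10): 10+12=22 → W
K(10): 10+12=22 → W
A(0): 0+12=12 → M
V(21): 21+12=33≡7 → H
J(9): 9+12=21 → V
U(20): 20+12=32≡6 → G
S(18): 18+12=30≡4 → E
H(7): 7+12=19 → T
E(4): 4+12=16 → Q
O(14): 14+12=26≡0 → A
C(2): 2+12=14 → O
T(19): 19+12=31≡5 → F
K(10): 10+12=22 → W
C(2): 2+12=14 → O

WWMHVGETQAOFWO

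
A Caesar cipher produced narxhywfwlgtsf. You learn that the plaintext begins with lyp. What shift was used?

From the crib: n(13)−l(11)=2, so the shift is 2.

2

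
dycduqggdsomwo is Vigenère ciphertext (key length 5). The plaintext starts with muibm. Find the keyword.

reuci

Subtract each crib letter from the matching ciphertext letter (mod 26):
d(3)−m(12)=-9≡17 → r
y(24)−u(20)=4 → e
c(2)−i(8)=-6≡20 → u
d(3)−b(1)=2 → c
u(20)−m(12)=8 → i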